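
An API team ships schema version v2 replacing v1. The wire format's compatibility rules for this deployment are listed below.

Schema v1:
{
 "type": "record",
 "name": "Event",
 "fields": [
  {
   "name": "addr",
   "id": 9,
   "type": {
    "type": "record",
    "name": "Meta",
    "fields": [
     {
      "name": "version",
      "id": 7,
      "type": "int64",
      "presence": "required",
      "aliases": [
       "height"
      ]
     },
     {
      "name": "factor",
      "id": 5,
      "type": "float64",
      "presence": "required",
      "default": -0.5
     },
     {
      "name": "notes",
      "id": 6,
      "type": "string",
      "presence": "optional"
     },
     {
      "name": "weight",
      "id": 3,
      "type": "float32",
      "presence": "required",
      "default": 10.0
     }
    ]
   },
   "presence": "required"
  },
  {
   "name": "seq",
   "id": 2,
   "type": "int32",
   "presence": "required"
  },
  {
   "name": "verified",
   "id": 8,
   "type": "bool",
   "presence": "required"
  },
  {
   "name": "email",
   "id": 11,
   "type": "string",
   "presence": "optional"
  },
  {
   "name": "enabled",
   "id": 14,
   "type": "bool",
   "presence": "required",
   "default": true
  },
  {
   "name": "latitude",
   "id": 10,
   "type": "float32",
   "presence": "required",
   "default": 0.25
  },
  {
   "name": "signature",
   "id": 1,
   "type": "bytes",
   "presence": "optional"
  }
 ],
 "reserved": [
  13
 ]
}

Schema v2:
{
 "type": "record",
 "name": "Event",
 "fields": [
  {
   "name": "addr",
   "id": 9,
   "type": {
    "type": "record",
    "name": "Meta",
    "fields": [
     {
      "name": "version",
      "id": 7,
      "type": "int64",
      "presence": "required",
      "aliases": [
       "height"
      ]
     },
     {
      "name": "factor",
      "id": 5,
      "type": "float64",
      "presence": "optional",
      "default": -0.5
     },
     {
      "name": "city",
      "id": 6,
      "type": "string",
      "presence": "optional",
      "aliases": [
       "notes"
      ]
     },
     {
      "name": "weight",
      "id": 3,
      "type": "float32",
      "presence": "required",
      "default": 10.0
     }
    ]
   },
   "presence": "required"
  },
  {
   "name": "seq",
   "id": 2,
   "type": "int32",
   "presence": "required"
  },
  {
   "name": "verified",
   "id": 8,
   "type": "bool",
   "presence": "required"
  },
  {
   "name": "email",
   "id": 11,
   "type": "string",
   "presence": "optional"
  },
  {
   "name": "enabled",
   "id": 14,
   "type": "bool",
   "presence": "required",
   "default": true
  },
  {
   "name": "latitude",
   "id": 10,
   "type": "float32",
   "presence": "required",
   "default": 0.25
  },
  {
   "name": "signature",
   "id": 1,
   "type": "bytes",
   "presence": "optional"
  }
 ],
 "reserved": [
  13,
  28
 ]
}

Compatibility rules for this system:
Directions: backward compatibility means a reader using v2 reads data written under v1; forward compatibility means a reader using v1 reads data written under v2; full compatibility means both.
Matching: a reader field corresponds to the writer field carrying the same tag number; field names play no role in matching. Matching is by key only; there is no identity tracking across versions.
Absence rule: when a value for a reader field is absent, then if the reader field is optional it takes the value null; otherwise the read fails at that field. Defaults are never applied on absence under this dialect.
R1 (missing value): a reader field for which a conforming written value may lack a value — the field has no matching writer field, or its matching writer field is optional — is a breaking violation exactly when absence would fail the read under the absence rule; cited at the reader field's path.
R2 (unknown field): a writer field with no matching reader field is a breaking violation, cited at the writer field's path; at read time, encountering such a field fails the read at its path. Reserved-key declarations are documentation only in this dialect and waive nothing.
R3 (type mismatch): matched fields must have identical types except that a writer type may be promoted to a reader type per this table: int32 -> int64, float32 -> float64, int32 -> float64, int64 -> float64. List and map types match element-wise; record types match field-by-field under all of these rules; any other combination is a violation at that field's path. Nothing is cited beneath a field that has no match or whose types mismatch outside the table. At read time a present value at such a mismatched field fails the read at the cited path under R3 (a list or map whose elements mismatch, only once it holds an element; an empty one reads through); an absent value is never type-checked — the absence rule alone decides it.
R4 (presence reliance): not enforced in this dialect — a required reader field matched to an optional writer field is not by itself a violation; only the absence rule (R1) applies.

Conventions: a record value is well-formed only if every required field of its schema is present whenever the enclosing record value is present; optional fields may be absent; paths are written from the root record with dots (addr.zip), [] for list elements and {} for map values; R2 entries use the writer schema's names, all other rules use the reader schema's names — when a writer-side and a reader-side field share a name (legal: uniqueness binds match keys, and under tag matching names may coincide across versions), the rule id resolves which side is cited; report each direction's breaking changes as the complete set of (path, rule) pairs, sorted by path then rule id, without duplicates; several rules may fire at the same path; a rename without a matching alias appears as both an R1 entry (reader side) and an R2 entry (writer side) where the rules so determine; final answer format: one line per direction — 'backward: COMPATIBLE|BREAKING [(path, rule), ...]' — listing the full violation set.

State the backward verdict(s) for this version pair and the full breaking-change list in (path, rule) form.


backward: COMPATIBLE []

the writer's type comes first in each Event pair
backward for Event (reader v2, writer v1):
  addr <- addr (Meta -> Meta, writer required)
  seq <- seq (int32 -> int32, writer required)
  verified <- verified (bool -> bool, writer required)
  email <- email (string -> string, writer optional)
  enabled <- enabled (bool -> bool, writer required)
  latitude <- latitude (float32 -> float32, writer required)
  signature <- signature (bytes -> bytes, writer optional)
  addr.version <- addr.version (int64 -> int64, writer required)
  addr.factor <- addr.factor (float64 -> float64, writer required)
  addr.city <- addr.notes (string -> string, writer optional)
  addr.weight <- addr.weight (float32 -> float32, writer required)
  => backward: COMPATIBLE
diffs on Event not affecting the asked answer:
  field factor in record Meta: required changed to optional -> its effect on Event is confined to the forward direction, not asked
  renamed field notes to city in record Meta (alias notes declared on the renamed field) -> triggers nothing under Event's printed rules — same verdict


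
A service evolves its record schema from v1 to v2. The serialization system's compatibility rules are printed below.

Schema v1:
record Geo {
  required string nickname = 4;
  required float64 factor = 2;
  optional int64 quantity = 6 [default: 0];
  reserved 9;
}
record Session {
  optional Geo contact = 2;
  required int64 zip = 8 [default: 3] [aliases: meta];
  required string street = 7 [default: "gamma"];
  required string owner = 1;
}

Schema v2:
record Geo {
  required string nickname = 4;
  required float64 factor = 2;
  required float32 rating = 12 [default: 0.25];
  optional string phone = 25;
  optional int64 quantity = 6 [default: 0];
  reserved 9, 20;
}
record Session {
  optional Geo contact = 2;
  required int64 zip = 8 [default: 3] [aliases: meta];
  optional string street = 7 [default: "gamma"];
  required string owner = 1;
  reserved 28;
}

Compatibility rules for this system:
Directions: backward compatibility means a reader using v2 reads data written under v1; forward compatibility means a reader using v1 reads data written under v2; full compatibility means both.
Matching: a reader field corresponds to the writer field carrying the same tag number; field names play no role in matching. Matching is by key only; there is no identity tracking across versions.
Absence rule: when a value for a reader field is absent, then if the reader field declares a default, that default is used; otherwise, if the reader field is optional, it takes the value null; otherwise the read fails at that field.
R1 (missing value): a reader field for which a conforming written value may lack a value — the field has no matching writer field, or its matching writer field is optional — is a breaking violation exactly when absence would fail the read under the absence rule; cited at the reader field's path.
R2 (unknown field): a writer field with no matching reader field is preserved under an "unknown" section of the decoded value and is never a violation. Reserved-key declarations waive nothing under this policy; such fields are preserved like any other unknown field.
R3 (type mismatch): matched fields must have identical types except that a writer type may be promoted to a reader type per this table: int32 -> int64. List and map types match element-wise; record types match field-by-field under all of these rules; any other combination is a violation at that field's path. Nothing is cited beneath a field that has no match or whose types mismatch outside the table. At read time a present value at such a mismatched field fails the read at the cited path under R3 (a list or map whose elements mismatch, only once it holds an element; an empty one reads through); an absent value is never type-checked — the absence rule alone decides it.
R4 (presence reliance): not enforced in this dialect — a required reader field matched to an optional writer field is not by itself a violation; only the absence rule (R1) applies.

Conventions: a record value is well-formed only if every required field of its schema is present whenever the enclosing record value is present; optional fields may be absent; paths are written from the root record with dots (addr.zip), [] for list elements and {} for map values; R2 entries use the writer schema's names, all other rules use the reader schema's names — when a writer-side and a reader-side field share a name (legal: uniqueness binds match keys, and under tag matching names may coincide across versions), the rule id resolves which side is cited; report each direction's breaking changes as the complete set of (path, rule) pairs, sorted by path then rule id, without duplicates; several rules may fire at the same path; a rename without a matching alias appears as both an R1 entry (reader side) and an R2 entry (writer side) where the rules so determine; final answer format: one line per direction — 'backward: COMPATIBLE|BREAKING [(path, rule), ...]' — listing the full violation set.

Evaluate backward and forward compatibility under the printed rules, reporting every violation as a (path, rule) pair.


backward: COMPATIBLE []; forward: COMPATIBLE []

arrows below run writer -> reader for Session
backward analysis of Session with v2 as reader and v1 as writer:
  contact <- contact (Geo -> Geo, writer optional)
  zip <- zip (int64 -> int64, writer required)
  street <- street (string -> string, writer required)
  owner <- owner (string -> string, writer required)
  contact.nickname <- contact.nickname (string -> string, writer required)
  contact.factor <- contact.factor (float64 -> float64, writer required)
  contact.rating: no writer-side match
  contact.phone: no writer-side match
  contact.quantity <- contact.quantity (int64 -> int64, writer optional)
  nothing fires on Session: backward is COMPATIBLE
forward analysis of Session with v1 as reader and v2 as writer:
  contact <- contact (Geo -> Geo, writer optional)
  zip <- zip (int64 -> int64, writer required)
  street <- street (string -> string, writer optional)
  owner <- owner (string -> string, writer required)
  contact.nickname <- contact.nickname (string -> string, writer required)
  contact.factor <- contact.factor (float64 -> float64, writer required)
  contact.quantity <- contact.quantity (int64 -> int64, writer optional)
  writer contact.rating: unknown to reader
  writer contact.phone: unknown to reader
  nothing fires on Session: forward is COMPATIBLE


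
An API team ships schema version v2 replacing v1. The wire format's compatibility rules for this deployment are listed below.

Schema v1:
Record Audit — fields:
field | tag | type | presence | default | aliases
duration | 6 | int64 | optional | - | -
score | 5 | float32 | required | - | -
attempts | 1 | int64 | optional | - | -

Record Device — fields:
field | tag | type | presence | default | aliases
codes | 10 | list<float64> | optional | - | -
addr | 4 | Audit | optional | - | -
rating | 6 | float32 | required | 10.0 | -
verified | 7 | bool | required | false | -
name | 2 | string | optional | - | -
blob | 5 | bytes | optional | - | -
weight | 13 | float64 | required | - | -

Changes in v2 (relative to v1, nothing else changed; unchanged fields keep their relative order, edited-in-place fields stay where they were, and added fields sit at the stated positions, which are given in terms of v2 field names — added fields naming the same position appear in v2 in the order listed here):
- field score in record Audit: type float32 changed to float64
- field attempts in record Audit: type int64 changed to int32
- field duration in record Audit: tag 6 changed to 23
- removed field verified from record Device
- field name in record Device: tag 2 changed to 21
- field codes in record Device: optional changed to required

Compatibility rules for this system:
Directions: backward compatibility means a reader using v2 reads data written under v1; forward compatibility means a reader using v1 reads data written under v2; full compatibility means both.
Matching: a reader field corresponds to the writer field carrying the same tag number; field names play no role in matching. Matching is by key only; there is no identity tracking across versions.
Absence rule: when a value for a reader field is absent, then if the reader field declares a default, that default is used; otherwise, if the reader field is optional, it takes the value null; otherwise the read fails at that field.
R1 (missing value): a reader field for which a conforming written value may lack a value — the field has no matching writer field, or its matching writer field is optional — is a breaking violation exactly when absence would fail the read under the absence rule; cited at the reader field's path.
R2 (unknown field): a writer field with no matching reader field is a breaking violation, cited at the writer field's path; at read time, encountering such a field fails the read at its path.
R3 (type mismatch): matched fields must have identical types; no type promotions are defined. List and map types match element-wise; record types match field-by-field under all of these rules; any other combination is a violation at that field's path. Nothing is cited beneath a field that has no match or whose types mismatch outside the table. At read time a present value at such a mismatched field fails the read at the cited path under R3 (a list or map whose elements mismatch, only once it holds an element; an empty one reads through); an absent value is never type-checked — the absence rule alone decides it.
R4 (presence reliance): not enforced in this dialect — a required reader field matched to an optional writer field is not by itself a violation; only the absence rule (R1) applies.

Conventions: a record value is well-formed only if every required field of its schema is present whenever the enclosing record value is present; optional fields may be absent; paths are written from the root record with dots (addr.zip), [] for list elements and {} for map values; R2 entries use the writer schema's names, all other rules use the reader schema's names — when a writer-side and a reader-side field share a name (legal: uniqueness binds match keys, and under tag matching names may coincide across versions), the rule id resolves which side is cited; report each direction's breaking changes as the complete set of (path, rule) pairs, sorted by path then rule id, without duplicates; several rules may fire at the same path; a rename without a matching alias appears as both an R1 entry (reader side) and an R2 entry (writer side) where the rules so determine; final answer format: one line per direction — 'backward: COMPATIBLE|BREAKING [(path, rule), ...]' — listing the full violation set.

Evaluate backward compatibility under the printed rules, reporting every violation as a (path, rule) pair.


backward: BREAKING [(addr.attempts, R3), (addr.duration, R2), (addr.score, R3), (codes, R1), (name, R2), (verified, R2)]

the writer's type comes first in each Device pair
backward pass over Device, reader schema v2, writer schema v1:
  writer optional, list<float64> -> list<float64>: reader codes maps from writer codes
  writer optional, Audit -> Audit: reader addr maps from writer addr
  writer required, float32 -> float32: reader rating maps from writer rating
  name: no writer match
  writer optional, bytes -> bytes: reader blob maps from writer blob
  writer required, float64 -> float64: reader weight maps from writer weight
  writer field verified has no reader counterpart
  writer field name has no reader counterpart
  addr.duration: no writer match
  writer required, float32 -> float64: reader addr.score maps from writer addr.score
  writer optional, int64 -> int32: reader addr.attempts maps from writer addr.attempts
  writer field addr.duration has no reader counterpart
  rule R3 violated at addr.attempts
  rule R2 violated at addr.duration
  rule R3 violated at addr.score
  rule R1 violated at codes
  rule R2 violated at name
  rule R2 violated at verified
  => backward verdict for Device: BREAKING, 6 violation(s)


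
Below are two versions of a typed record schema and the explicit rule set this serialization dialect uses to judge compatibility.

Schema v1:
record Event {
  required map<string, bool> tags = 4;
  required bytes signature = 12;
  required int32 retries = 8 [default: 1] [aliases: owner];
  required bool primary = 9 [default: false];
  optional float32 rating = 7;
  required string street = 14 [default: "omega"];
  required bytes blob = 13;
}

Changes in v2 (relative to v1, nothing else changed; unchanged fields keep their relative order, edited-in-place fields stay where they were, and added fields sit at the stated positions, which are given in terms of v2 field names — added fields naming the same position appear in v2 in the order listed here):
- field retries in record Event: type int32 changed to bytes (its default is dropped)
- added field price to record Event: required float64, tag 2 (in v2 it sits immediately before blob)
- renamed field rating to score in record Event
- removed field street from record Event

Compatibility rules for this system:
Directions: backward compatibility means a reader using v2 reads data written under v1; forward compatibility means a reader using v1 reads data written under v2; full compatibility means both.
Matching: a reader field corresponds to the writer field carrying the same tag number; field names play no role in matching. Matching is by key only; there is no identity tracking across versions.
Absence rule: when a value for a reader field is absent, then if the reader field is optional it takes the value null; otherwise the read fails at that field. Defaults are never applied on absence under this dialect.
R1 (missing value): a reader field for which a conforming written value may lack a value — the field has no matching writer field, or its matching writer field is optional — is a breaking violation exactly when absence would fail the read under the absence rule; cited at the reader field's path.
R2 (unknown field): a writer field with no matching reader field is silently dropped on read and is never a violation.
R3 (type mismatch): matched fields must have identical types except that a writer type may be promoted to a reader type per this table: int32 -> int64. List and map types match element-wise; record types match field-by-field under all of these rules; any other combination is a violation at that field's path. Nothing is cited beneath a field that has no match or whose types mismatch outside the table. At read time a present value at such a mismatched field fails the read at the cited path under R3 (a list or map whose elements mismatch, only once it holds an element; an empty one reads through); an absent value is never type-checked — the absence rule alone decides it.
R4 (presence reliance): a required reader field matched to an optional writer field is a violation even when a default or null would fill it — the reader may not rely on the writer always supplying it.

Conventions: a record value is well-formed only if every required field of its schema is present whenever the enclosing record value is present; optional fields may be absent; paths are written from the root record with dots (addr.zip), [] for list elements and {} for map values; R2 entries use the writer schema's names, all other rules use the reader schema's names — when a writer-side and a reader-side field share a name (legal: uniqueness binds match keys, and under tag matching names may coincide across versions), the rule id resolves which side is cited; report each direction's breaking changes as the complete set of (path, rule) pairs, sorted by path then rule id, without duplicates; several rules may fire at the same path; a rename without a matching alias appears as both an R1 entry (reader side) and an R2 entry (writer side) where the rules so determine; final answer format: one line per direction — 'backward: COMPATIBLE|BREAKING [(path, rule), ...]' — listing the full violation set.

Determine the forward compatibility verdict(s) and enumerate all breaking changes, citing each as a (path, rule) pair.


forward: BREAKING [(retries, R3), (street, R1)]

arrows below run writer -> reader for Event
checking forward for Event: reader v1 against writer v2:
  map<string, bool> -> map<string, bool>, writer required: tags aligns to tags
  bytes -> bytes, writer required: signature aligns to signature
  bytes -> int32, writer required: retries aligns to retries
  bool -> bool, writer required: primary aligns to primary
  float32 -> float32, writer optional: rating aligns to score
  street: no writer-side match
  bytes -> bytes, writer required: blob aligns to blob
  price (writer side), unknown to reader
  R3 fires at retries
  R1 fires at street
  => forward verdict for Event: BREAKING, 2 violation(s)
ruling out the remaining Event differences:
  added field price to record Event: required float64, tag 2 (in v2 it sits immediately before blob) -> matters only for Event's backward compatibility — outside the asked direction
  renamed field rating to score in record Event -> fires no rule on Event, leaving the asked answer as it is


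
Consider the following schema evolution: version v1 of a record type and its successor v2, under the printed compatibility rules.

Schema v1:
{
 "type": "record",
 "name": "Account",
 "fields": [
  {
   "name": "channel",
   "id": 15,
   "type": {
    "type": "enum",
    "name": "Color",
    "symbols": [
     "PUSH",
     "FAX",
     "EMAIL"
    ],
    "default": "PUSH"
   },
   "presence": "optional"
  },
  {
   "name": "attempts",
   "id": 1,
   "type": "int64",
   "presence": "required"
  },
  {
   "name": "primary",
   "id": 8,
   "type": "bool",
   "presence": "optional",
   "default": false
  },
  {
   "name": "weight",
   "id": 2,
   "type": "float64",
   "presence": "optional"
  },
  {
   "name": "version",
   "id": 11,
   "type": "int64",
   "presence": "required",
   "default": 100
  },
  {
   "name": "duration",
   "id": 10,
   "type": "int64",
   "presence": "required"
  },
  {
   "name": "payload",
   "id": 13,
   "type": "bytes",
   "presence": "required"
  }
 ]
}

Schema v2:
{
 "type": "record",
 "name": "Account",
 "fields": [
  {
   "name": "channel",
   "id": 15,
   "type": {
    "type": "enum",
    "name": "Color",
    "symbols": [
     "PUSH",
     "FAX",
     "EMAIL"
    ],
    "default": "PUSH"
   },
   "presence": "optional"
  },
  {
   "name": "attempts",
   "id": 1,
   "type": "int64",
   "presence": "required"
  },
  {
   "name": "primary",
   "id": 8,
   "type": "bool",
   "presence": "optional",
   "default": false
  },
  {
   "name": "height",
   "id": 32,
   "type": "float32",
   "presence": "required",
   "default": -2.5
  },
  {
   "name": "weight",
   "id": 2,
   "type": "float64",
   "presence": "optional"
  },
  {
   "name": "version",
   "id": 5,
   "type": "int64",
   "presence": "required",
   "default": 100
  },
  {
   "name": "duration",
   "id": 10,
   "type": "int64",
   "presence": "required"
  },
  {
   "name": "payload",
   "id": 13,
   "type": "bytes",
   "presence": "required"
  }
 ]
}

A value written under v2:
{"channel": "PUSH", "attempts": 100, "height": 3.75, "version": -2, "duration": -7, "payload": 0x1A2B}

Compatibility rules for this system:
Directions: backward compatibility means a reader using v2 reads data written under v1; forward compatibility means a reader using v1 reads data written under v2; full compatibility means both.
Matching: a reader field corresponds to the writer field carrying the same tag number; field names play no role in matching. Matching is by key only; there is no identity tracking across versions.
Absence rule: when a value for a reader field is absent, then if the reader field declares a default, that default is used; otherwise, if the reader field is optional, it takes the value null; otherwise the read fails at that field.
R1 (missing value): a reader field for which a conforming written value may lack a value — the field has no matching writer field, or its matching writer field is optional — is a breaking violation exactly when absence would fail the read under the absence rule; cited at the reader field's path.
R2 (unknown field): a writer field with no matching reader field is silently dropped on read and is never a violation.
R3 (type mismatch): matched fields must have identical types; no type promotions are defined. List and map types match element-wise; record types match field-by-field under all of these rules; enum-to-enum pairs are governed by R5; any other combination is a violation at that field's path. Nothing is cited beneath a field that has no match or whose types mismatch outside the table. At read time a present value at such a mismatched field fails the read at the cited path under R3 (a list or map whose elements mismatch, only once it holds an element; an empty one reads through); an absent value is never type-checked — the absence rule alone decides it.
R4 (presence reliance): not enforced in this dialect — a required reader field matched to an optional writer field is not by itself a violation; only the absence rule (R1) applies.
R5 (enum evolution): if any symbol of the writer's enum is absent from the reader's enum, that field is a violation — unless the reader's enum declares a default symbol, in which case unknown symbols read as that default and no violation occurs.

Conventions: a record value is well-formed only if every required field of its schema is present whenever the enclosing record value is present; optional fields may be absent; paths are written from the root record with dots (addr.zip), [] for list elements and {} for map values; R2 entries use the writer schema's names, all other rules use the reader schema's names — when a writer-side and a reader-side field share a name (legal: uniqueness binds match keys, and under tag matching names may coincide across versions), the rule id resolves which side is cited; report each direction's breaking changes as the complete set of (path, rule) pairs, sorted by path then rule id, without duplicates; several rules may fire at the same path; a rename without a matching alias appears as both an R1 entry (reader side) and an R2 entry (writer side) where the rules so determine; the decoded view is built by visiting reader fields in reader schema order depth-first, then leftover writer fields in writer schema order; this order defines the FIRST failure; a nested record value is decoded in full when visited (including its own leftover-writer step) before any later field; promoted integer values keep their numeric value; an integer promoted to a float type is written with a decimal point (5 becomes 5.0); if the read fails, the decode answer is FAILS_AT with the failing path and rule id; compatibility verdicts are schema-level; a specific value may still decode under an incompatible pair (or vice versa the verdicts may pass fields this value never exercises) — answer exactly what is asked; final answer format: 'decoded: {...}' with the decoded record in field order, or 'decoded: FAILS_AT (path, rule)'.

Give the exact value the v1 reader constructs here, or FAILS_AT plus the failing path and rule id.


each type pair in Account: writer, then reader
migrating the Account value to v1:
  channel := "PUSH"
  attempts := 100
  primary := false (absent -> default)
  weight := null (absent, optional -> null)
  version := 100 (absent -> default)
  duration := -7
  payload := 0x1A2B
  writer height: unknown -> dropped
  writer version: unknown -> dropped
  => decoded: {"channel": "PUSH", "attempts": 100, "primary": false, "weight": null, "version": 100, "duration": -7, "payload": 0x1A2B}
ruling out the remaining Account differences:
  added field height to record Account: required float32, tag 32, default -2.5 (in v2 it sits immediately before weight) -> inert under this dialect — no rule fires on Account and the result does not move

decoded: {"channel": "PUSH", "attempts": 100, "primary": false, "weight": null, "version": 100, "duration": -7, "payload": 0x1A2B}


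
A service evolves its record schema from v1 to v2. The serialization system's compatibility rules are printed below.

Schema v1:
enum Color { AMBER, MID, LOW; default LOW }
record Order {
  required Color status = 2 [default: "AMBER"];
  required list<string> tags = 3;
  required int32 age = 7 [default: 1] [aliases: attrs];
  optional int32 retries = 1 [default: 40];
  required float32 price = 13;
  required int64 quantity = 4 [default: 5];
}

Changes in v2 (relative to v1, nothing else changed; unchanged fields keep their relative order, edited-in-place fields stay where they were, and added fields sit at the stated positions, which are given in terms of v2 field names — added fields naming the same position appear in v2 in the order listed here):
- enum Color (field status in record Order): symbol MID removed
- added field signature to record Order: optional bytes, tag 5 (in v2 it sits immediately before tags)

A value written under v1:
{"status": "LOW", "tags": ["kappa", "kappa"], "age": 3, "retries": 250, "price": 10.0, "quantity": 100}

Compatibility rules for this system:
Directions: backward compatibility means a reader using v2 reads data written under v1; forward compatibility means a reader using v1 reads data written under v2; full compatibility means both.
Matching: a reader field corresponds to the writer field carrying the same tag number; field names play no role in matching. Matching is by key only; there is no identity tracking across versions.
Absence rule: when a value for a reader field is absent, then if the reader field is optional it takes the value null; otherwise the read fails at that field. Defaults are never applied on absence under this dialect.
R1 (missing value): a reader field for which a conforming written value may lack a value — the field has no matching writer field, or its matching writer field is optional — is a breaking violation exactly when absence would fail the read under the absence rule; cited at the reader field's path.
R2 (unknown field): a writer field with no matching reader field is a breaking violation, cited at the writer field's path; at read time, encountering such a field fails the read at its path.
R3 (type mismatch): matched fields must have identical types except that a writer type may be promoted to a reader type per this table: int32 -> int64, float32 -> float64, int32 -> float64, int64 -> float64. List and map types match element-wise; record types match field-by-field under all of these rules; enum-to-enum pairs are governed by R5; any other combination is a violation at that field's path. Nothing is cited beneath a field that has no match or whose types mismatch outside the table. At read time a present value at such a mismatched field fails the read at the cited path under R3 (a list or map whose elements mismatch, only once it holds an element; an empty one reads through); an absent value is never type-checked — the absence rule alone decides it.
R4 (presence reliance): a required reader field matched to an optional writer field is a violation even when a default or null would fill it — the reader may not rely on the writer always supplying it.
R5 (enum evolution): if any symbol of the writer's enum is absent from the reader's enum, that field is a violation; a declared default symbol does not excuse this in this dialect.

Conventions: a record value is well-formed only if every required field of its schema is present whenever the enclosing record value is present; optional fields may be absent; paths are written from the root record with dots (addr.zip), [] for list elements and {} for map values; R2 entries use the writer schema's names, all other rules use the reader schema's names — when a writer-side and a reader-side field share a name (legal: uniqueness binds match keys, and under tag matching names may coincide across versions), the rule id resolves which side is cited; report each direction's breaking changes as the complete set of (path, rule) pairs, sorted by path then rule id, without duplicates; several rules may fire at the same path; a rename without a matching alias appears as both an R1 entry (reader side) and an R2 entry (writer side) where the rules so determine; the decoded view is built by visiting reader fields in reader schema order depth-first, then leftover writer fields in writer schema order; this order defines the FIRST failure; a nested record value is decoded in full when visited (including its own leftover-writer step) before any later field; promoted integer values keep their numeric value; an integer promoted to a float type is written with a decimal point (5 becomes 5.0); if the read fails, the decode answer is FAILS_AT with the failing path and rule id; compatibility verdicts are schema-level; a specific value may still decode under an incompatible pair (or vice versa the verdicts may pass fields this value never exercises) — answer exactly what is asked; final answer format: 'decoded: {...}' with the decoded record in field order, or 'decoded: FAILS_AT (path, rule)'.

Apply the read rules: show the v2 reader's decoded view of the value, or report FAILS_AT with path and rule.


decoded: {"status": "LOW", "signature": null, "tags": ["kappa", "kappa"], "age": 3, "retries": 250, "price": 10.0, "quantity": 100}

arrows below run writer -> reader for Order
migrating the Order value to v2:
  status := "LOW"
  signature := null (not supplied -> null)
  tags := ["kappa", "kappa"]
  age := 3
  retries := 250
  price := 10.0
  quantity := 100
  => decoded: {"status": "LOW", "signature": null, "tags": ["kappa", "kappa"], "age": 3, "retries": 250, "price": 10.0, "quantity": 100}
the rest of the Order diff is inert for this question:
  enum Color (field status in record Order): symbol MID removed -> changes Order's schema-level verdicts only — the decode of this value is the same


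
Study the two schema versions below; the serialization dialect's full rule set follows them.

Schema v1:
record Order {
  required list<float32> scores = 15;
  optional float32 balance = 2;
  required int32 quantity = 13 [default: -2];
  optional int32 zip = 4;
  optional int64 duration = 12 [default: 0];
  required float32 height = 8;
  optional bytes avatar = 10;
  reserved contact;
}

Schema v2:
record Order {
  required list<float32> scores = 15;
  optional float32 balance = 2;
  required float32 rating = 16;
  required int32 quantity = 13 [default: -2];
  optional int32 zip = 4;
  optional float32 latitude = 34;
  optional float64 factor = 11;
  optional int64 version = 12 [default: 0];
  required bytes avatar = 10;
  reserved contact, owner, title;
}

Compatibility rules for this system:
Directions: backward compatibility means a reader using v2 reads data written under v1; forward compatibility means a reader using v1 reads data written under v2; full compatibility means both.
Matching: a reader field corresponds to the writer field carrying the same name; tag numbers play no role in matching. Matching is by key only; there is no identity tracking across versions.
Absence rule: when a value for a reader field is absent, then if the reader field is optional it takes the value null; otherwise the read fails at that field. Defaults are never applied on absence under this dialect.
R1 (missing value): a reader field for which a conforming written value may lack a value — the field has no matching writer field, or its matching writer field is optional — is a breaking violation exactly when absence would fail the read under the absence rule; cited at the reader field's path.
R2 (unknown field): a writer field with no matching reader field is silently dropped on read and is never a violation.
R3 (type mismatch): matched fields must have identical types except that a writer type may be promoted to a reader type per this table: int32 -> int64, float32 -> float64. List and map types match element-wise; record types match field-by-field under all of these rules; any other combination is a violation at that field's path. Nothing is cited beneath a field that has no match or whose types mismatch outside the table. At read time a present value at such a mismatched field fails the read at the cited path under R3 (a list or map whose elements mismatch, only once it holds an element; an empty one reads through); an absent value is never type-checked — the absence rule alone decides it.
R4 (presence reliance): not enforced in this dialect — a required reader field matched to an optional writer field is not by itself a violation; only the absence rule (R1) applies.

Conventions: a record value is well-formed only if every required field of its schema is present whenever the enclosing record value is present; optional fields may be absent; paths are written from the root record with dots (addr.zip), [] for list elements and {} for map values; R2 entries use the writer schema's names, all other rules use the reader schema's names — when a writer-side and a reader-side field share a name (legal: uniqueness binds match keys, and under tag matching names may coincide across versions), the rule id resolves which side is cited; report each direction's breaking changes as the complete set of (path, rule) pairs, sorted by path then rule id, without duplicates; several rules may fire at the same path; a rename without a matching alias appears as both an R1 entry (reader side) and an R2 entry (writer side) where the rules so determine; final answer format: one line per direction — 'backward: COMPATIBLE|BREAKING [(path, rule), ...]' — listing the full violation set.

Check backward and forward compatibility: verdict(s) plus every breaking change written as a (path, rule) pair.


each type pair in Order: writer, then reader
backward analysis of Order with v2 as reader and v1 as writer:
  list<float32> -> list<float32>, writer required: scores aligns to scores
  float32 -> float32, writer optional: balance aligns to balance
  rating: no writer-side match
  int32 -> int32, writer required: quantity aligns to quantity
  int32 -> int32, writer optional: zip aligns to zip
  latitude: no writer-side match
  factor: no writer-side match
  version: no writer-side match
  bytes -> bytes, writer optional: avatar aligns to avatar
  duration (writer side), unknown to reader
  height (writer side), unknown to reader
  rule R1 violated at avatar
  rule R1 violated at rating
  => backward: BREAKING (2)
forward analysis of Order with v1 as reader and v2 as writer:
  list<float32> -> list<float32>, writer required: scores aligns to scores
  float32 -> float32, writer optional: balance aligns to balance
  int32 -> int32, writer required: quantity aligns to quantity
  int32 -> int32, writer optional: zip aligns to zip
  duration: no writer-side match
  height: no writer-side match
  bytes -> bytes, writer required: avatar aligns to avatar
  rating (writer side), unknown to reader
  latitude (writer side), unknown to reader
  factor (writer side), unknown to reader
  version (writer side), unknown to reader
  rule R1 violated at height
  => forward: BREAKING (1)

backward: BREAKING [(avatar, R1), (rating, R1)]; forward: BREAKING [(height, R1)]
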